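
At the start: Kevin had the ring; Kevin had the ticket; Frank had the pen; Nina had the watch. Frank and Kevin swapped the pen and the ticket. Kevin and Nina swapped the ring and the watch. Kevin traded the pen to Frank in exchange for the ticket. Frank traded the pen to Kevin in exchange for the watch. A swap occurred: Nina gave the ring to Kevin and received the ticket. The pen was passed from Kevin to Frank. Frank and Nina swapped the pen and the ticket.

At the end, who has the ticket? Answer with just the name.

Tracking all object holders:
Start: ring:Kevin, ticket:Kevin, pen:Frank, watch:Nina
Event 1 (swap pen<->ticket: now pen:Kevin, ticket:Frank). State: ring:Kevin, ticket:Frank, pen:Kevin, watch:Nina
Event 2 (swap ring<->watch: now ring:Nina, watch:Kevin). State: ring:Nina, ticket:Frank, pen:Kevin, watch:Kevin
Event 3 (swap pen<->ticket: now pen:Frank, ticket:Kevin). State: ring:Nina, ticket:Kevin, pen:Frank, watch:Kevin
Event 4 (swap pen<->watch: now pen:Kevin, watch:Frank). State: ring:Nina, ticket:Kevin, pen:Kevin, watch:Frank
Event 5 (swap ring<->ticket: now ring:Kevin, ticket:Nina). State: ring:Kevin, ticket:Nina, pen:Kevin, watch:Frank
Event 6 (give pen: Kevin -> Frank). State: ring:Kevin, ticket:Nina, pen:Frank, watch:Frank
Event 7 (swap pen<->ticket: now pen:Nina, ticket:Frank). State: ring:Kevin, ticket:Frank, pen:Nina, watch:Frank

Final state: ring:Kevin, ticket:Frank, pen:Nina, watch:Frank
The ticket is held by Frank.

Answer: Frank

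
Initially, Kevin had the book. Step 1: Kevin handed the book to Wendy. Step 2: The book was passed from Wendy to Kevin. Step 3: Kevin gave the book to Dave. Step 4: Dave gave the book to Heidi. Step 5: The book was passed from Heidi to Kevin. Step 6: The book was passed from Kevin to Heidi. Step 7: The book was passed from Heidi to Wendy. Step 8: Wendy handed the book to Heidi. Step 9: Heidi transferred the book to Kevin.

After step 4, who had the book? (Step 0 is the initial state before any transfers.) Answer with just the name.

Tracking the book holder through step 4:
After step 0 (start): Kevin
After step 1: Wendy
After step 2: Kevin
After step 3: Dave
After step 4: Heidi

At step 4, the holder is Heidi.

Answer: Heidi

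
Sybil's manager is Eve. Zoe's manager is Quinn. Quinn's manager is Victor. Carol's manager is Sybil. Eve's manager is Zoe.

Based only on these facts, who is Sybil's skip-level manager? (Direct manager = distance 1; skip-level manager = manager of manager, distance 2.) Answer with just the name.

Reconstructing the manager chain from the given facts:
  Victor -> Quinn -> Zoe -> Eve -> Sybil -> Carol
(each arrow means 'manager of the next')
Positions in the chain (0 = top):
  position of Victor: 0
  position of Quinn: 1
  position of Zoe: 2
  position of Eve: 3
  position of Sybil: 4
  position of Carol: 5

Sybil is at position 4; the skip-level manager is 2 steps up the chain, i.e. position 2: Zoe.

Answer: Zoe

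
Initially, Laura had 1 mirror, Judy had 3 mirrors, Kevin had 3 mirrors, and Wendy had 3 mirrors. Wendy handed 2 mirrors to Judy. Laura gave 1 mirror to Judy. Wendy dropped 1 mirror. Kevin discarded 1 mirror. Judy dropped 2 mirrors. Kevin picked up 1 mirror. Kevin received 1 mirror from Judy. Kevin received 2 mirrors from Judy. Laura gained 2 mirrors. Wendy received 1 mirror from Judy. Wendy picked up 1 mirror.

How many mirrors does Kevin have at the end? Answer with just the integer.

Tracking counts step by step:
Start: Laura=1, Judy=3, Kevin=3, Wendy=3
Event 1 (Wendy -> Judy, 2): Wendy: 3 -> 1, Judy: 3 -> 5. State: Laura=1, Judy=5, Kevin=3, Wendy=1
Event 2 (Laura -> Judy, 1): Laura: 1 -> 0, Judy: 5 -> 6. State: Laura=0, Judy=6, Kevin=3, Wendy=1
Event 3 (Wendy -1): Wendy: 1 -> 0. State: Laura=0, Judy=6, Kevin=3, Wendy=0
Event 4 (Kevin -1): Kevin: 3 -> 2. State: Laura=0, Judy=6, Kevin=2, Wendy=0
Event 5 (Judy -2): Judy: 6 -> 4. State: Laura=0, Judy=4, Kevin=2, Wendy=0
Event 6 (Kevin +1): Kevin: 2 -> 3. State: Laura=0, Judy=4, Kevin=3, Wendy=0
Event 7 (Judy -> Kevin, 1): Judy: 4 -> 3, Kevin: 3 -> 4. State: Laura=0, Judy=3, Kevin=4, Wendy=0
Event 8 (Judy -> Kevin, 2): Judy: 3 -> 1, Kevin: 4 -> 6. State: Laura=0, Judy=1, Kevin=6, Wendy=0
Event 9 (Laura +2): Laura: 0 -> 2. State: Laura=2, Judy=1, Kevin=6, Wendy=0
Event 10 (Judy -> Wendy, 1): Judy: 1 -> 0, Wendy: 0 -> 1. State: Laura=2, Judy=0, Kevin=6, Wendy=1
Event 11 (Wendy +1): Wendy: 1 -> 2. State: Laura=2, Judy=0, Kevin=6, Wendy=2

Kevin's final count: 6

Answer: 6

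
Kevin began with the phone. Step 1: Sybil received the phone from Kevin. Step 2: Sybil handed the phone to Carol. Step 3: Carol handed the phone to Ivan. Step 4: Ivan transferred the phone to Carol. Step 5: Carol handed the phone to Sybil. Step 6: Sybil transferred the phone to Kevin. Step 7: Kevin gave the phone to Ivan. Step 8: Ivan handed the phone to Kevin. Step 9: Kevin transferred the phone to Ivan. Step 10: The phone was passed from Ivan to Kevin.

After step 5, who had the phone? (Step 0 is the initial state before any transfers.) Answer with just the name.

Tracking the phone holder through step 5:
After step 0 (start): Kevin
After step 1: Sybil
After step 2: Carol
After step 3: Ivan
After step 4: Carol
After step 5: Sybil

At step 5, the holder is Sybil.

Answer: Sybil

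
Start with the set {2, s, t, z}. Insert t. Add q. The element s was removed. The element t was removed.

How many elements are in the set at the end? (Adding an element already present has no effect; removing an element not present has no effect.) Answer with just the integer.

Answer: 3

Derivation:
Tracking the set through each operation:
Start: {2, s, t, z}
Event 1 (add t): already present, no change. Set: {2, s, t, z}
Event 2 (add q): added. Set: {2, q, s, t, z}
Event 3 (remove s): removed. Set: {2, q, t, z}
Event 4 (remove t): removed. Set: {2, q, z}

Final set: {2, q, z} (size 3)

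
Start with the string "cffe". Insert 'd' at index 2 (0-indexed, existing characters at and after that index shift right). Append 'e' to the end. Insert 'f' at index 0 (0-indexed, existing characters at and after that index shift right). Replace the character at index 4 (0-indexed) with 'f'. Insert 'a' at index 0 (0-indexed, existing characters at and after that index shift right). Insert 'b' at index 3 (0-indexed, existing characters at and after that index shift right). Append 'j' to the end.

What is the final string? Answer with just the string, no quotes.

Applying each edit step by step:
Start: "cffe"
Op 1 (insert 'd' at idx 2): "cffe" -> "cfdfe"
Op 2 (append 'e'): "cfdfe" -> "cfdfee"
Op 3 (insert 'f' at idx 0): "cfdfee" -> "fcfdfee"
Op 4 (replace idx 4: 'f' -> 'f'): "fcfdfee" -> "fcfdfee"
Op 5 (insert 'a' at idx 0): "fcfdfee" -> "afcfdfee"
Op 6 (insert 'b' at idx 3): "afcfdfee" -> "afcbfdfee"
Op 7 (append 'j'): "afcbfdfee" -> "afcbfdfeej"

Answer: afcbfdfeej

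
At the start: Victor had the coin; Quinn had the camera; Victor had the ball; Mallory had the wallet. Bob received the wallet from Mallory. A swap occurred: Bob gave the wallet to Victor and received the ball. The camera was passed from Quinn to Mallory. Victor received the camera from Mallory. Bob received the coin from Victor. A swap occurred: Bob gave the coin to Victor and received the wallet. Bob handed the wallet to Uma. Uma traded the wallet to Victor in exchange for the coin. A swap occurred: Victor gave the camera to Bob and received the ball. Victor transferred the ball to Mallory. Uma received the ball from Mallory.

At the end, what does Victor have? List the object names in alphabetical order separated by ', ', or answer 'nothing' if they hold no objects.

Answer: wallet

Derivation:
Tracking all object holders:
Start: coin:Victor, camera:Quinn, ball:Victor, wallet:Mallory
Event 1 (give wallet: Mallory -> Bob). State: coin:Victor, camera:Quinn, ball:Victor, wallet:Bob
Event 2 (swap wallet<->ball: now wallet:Victor, ball:Bob). State: coin:Victor, camera:Quinn, ball:Bob, wallet:Victor
Event 3 (give camera: Quinn -> Mallory). State: coin:Victor, camera:Mallory, ball:Bob, wallet:Victor
Event 4 (give camera: Mallory -> Victor). State: coin:Victor, camera:Victor, ball:Bob, wallet:Victor
Event 5 (give coin: Victor -> Bob). State: coin:Bob, camera:Victor, ball:Bob, wallet:Victor
Event 6 (swap coin<->wallet: now coin:Victor, wallet:Bob). State: coin:Victor, camera:Victor, ball:Bob, wallet:Bob
Event 7 (give wallet: Bob -> Uma). State: coin:Victor, camera:Victor, ball:Bob, wallet:Uma
Event 8 (swap wallet<->coin: now wallet:Victor, coin:Uma). State: coin:Uma, camera:Victor, ball:Bob, wallet:Victor
Event 9 (swap camera<->ball: now camera:Bob, ball:Victor). State: coin:Uma, camera:Bob, ball:Victor, wallet:Victor
Event 10 (give ball: Victor -> Mallory). State: coin:Uma, camera:Bob, ball:Mallory, wallet:Victor
Event 11 (give ball: Mallory -> Uma). State: coin:Uma, camera:Bob, ball:Uma, wallet:Victor

Final state: coin:Uma, camera:Bob, ball:Uma, wallet:Victor
Victor holds: wallet.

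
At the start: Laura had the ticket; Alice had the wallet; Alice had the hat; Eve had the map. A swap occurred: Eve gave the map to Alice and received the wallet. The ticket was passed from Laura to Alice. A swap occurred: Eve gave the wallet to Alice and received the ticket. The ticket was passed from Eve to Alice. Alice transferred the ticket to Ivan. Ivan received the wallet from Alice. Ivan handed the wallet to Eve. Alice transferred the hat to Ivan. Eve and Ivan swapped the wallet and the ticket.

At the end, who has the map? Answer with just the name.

Answer: Alice

Derivation:
Tracking all object holders:
Start: ticket:Laura, wallet:Alice, hat:Alice, map:Eve
Event 1 (swap map<->wallet: now map:Alice, wallet:Eve). State: ticket:Laura, wallet:Eve, hat:Alice, map:Alice
Event 2 (give ticket: Laura -> Alice). State: ticket:Alice, wallet:Eve, hat:Alice, map:Alice
Event 3 (swap wallet<->ticket: now wallet:Alice, ticket:Eve). State: ticket:Eve, wallet:Alice, hat:Alice, map:Alice
Event 4 (give ticket: Eve -> Alice). State: ticket:Alice, wallet:Alice, hat:Alice, map:Alice
Event 5 (give ticket: Alice -> Ivan). State: ticket:Ivan, wallet:Alice, hat:Alice, map:Alice
Event 6 (give wallet: Alice -> Ivan). State: ticket:Ivan, wallet:Ivan, hat:Alice, map:Alice
Event 7 (give wallet: Ivan -> Eve). State: ticket:Ivan, wallet:Eve, hat:Alice, map:Alice
Event 8 (give hat: Alice -> Ivan). State: ticket:Ivan, wallet:Eve, hat:Ivan, map:Alice
Event 9 (swap wallet<->ticket: now wallet:Ivan, ticket:Eve). State: ticket:Eve, wallet:Ivan, hat:Ivan, map:Alice

Final state: ticket:Eve, wallet:Ivan, hat:Ivan, map:Alice
The map is held by Alice.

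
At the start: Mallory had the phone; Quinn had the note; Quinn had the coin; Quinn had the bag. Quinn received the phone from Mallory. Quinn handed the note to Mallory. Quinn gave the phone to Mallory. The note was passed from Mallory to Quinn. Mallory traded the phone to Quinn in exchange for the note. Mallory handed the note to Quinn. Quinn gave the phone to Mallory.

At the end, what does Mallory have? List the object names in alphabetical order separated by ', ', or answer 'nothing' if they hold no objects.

Answer: phone

Derivation:
Tracking all object holders:
Start: phone:Mallory, note:Quinn, coin:Quinn, bag:Quinn
Event 1 (give phone: Mallory -> Quinn). State: phone:Quinn, note:Quinn, coin:Quinn, bag:Quinn
Event 2 (give note: Quinn -> Mallory). State: phone:Quinn, note:Mallory, coin:Quinn, bag:Quinn
Event 3 (give phone: Quinn -> Mallory). State: phone:Mallory, note:Mallory, coin:Quinn, bag:Quinn
Event 4 (give note: Mallory -> Quinn). State: phone:Mallory, note:Quinn, coin:Quinn, bag:Quinn
Event 5 (swap phone<->note: now phone:Quinn, note:Mallory). State: phone:Quinn, note:Mallory, coin:Quinn, bag:Quinn
Event 6 (give note: Mallory -> Quinn). State: phone:Quinn, note:Quinn, coin:Quinn, bag:Quinn
Event 7 (give phone: Quinn -> Mallory). State: phone:Mallory, note:Quinn, coin:Quinn, bag:Quinn

Final state: phone:Mallory, note:Quinn, coin:Quinn, bag:Quinn
Mallory holds: phone.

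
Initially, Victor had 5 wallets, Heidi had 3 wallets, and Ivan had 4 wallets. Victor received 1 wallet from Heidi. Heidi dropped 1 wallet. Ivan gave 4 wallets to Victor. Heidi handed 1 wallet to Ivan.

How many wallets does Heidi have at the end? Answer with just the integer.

Answer: 0

Derivation:
Tracking counts step by step:
Start: Victor=5, Heidi=3, Ivan=4
Event 1 (Heidi -> Victor, 1): Heidi: 3 -> 2, Victor: 5 -> 6. State: Victor=6, Heidi=2, Ivan=4
Event 2 (Heidi -1): Heidi: 2 -> 1. State: Victor=6, Heidi=1, Ivan=4
Event 3 (Ivan -> Victor, 4): Ivan: 4 -> 0, Victor: 6 -> 10. State: Victor=10, Heidi=1, Ivan=0
Event 4 (Heidi -> Ivan, 1): Heidi: 1 -> 0, Ivan: 0 -> 1. State: Victor=10, Heidi=0, Ivan=1

Heidi's final count: 0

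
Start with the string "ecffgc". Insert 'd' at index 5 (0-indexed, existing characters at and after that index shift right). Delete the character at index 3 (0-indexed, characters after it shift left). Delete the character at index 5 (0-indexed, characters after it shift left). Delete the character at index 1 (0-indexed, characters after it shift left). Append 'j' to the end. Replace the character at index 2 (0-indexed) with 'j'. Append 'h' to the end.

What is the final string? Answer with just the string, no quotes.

Applying each edit step by step:
Start: "ecffgc"
Op 1 (insert 'd' at idx 5): "ecffgc" -> "ecffgdc"
Op 2 (delete idx 3 = 'f'): "ecffgdc" -> "ecfgdc"
Op 3 (delete idx 5 = 'c'): "ecfgdc" -> "ecfgd"
Op 4 (delete idx 1 = 'c'): "ecfgd" -> "efgd"
Op 5 (append 'j'): "efgd" -> "efgdj"
Op 6 (replace idx 2: 'g' -> 'j'): "efgdj" -> "efjdj"
Op 7 (append 'h'): "efjdj" -> "efjdjh"

Answer: efjdjh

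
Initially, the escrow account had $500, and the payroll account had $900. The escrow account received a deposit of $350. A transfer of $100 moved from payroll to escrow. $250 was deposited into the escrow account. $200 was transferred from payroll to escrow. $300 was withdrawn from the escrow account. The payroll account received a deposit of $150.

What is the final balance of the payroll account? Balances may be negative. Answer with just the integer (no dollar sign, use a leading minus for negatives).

Answer: 750

Derivation:
Tracking account balances step by step:
Start: escrow=500, payroll=900
Event 1 (deposit 350 to escrow): escrow: 500 + 350 = 850. Balances: escrow=850, payroll=900
Event 2 (transfer 100 payroll -> escrow): payroll: 900 - 100 = 800, escrow: 850 + 100 = 950. Balances: escrow=950, payroll=800
Event 3 (deposit 250 to escrow): escrow: 950 + 250 = 1200. Balances: escrow=1200, payroll=800
Event 4 (transfer 200 payroll -> escrow): payroll: 800 - 200 = 600, escrow: 1200 + 200 = 1400. Balances: escrow=1400, payroll=600
Event 5 (withdraw 300 from escrow): escrow: 1400 - 300 = 1100. Balances: escrow=1100, payroll=600
Event 6 (deposit 150 to payroll): payroll: 600 + 150 = 750. Balances: escrow=1100, payroll=750

Final balance of payroll: 750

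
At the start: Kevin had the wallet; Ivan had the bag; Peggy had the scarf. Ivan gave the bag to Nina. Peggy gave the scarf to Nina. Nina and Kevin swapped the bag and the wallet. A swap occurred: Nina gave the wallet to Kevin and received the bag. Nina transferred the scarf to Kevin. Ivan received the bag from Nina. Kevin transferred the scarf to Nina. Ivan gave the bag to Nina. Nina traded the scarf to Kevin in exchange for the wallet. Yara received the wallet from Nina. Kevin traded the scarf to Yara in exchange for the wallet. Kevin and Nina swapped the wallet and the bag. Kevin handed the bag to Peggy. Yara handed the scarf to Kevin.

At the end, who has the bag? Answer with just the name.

Answer: Peggy

Derivation:
Tracking all object holders:
Start: wallet:Kevin, bag:Ivan, scarf:Peggy
Event 1 (give bag: Ivan -> Nina). State: wallet:Kevin, bag:Nina, scarf:Peggy
Event 2 (give scarf: Peggy -> Nina). State: wallet:Kevin, bag:Nina, scarf:Nina
Event 3 (swap bag<->wallet: now bag:Kevin, wallet:Nina). State: wallet:Nina, bag:Kevin, scarf:Nina
Event 4 (swap wallet<->bag: now wallet:Kevin, bag:Nina). State: wallet:Kevin, bag:Nina, scarf:Nina
Event 5 (give scarf: Nina -> Kevin). State: wallet:Kevin, bag:Nina, scarf:Kevin
Event 6 (give bag: Nina -> Ivan). State: wallet:Kevin, bag:Ivan, scarf:Kevin
Event 7 (give scarf: Kevin -> Nina). State: wallet:Kevin, bag:Ivan, scarf:Nina
Event 8 (give bag: Ivan -> Nina). State: wallet:Kevin, bag:Nina, scarf:Nina
Event 9 (swap scarf<->wallet: now scarf:Kevin, wallet:Nina). State: wallet:Nina, bag:Nina, scarf:Kevin
Event 10 (give wallet: Nina -> Yara). State: wallet:Yara, bag:Nina, scarf:Kevin
Event 11 (swap scarf<->wallet: now scarf:Yara, wallet:Kevin). State: wallet:Kevin, bag:Nina, scarf:Yara
Event 12 (swap wallet<->bag: now wallet:Nina, bag:Kevin). State: wallet:Nina, bag:Kevin, scarf:Yara
Event 13 (give bag: Kevin -> Peggy). State: wallet:Nina, bag:Peggy, scarf:Yara
Event 14 (give scarf: Yara -> Kevin). State: wallet:Nina, bag:Peggy, scarf:Kevin

Final state: wallet:Nina, bag:Peggy, scarf:Kevin
The bag is held by Peggy.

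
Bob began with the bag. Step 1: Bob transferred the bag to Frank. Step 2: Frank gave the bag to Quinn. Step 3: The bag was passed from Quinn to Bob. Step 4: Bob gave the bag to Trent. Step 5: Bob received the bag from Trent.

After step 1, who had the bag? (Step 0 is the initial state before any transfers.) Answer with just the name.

Tracking the bag holder through step 1:
After step 0 (start): Bob
After step 1: Frank

At step 1, the holder is Frank.

Answer: Frank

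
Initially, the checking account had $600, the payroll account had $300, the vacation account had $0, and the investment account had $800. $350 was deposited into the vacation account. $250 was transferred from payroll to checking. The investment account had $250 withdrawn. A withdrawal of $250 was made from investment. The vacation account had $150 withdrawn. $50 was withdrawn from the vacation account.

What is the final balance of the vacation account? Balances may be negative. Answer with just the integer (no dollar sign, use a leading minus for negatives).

Tracking account balances step by step:
Start: checking=600, payroll=300, vacation=0, investment=800
Event 1 (deposit 350 to vacation): vacation: 0 + 350 = 350. Balances: checking=600, payroll=300, vacation=350, investment=800
Event 2 (transfer 250 payroll -> checking): payroll: 300 - 250 = 50, checking: 600 + 250 = 850. Balances: checking=850, payroll=50, vacation=350, investment=800
Event 3 (withdraw 250 from investment): investment: 800 - 250 = 550. Balances: checking=850, payroll=50, vacation=350, investment=550
Event 4 (withdraw 250 from investment): investment: 550 - 250 = 300. Balances: checking=850, payroll=50, vacation=350, investment=300
Event 5 (withdraw 150 from vacation): vacation: 350 - 150 = 200. Balances: checking=850, payroll=50, vacation=200, investment=300
Event 6 (withdraw 50 from vacation): vacation: 200 - 50 = 150. Balances: checking=850, payroll=50, vacation=150, investment=300

Final balance of vacation: 150

Answer: 150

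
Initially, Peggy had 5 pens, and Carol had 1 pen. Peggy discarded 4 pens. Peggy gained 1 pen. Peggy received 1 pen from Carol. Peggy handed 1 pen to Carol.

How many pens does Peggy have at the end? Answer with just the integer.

Answer: 2

Derivation:
Tracking counts step by step:
Start: Peggy=5, Carol=1
Event 1 (Peggy -4): Peggy: 5 -> 1. State: Peggy=1, Carol=1
Event 2 (Peggy +1): Peggy: 1 -> 2. State: Peggy=2, Carol=1
Event 3 (Carol -> Peggy, 1): Carol: 1 -> 0, Peggy: 2 -> 3. State: Peggy=3, Carol=0
Event 4 (Peggy -> Carol, 1): Peggy: 3 -> 2, Carol: 0 -> 1. State: Peggy=2, Carol=1

Peggy's final count: 2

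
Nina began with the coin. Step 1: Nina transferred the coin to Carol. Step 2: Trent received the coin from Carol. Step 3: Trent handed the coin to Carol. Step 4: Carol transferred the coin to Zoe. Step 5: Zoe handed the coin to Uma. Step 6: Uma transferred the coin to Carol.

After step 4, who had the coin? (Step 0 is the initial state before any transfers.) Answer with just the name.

Answer: Zoe

Derivation:
Tracking the coin holder through step 4:
After step 0 (start): Nina
After step 1: Carol
After step 2: Trent
After step 3: Carol
After step 4: Zoe

At step 4, the holder is Zoe.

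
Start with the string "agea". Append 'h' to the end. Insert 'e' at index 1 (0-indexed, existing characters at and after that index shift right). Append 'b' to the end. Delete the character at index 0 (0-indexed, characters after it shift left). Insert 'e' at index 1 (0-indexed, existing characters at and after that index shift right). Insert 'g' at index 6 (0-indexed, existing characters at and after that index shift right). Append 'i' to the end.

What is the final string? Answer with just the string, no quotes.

Applying each edit step by step:
Start: "agea"
Op 1 (append 'h'): "agea" -> "ageah"
Op 2 (insert 'e' at idx 1): "ageah" -> "aegeah"
Op 3 (append 'b'): "aegeah" -> "aegeahb"
Op 4 (delete idx 0 = 'a'): "aegeahb" -> "egeahb"
Op 5 (insert 'e' at idx 1): "egeahb" -> "eegeahb"
Op 6 (insert 'g' at idx 6): "eegeahb" -> "eegeahgb"
Op 7 (append 'i'): "eegeahgb" -> "eegeahgbi"

Answer: eegeahgbi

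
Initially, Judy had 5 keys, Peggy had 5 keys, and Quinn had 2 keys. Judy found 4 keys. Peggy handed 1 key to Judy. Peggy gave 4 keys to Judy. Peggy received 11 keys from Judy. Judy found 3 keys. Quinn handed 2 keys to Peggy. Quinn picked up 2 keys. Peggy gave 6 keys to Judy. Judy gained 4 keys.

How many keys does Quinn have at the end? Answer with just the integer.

Answer: 2

Derivation:
Tracking counts step by step:
Start: Judy=5, Peggy=5, Quinn=2
Event 1 (Judy +4): Judy: 5 -> 9. State: Judy=9, Peggy=5, Quinn=2
Event 2 (Peggy -> Judy, 1): Peggy: 5 -> 4, Judy: 9 -> 10. State: Judy=10, Peggy=4, Quinn=2
Event 3 (Peggy -> Judy, 4): Peggy: 4 -> 0, Judy: 10 -> 14. State: Judy=14, Peggy=0, Quinn=2
Event 4 (Judy -> Peggy, 11): Judy: 14 -> 3, Peggy: 0 -> 11. State: Judy=3, Peggy=11, Quinn=2
Event 5 (Judy +3): Judy: 3 -> 6. State: Judy=6, Peggy=11, Quinn=2
Event 6 (Quinn -> Peggy, 2): Quinn: 2 -> 0, Peggy: 11 -> 13. State: Judy=6, Peggy=13, Quinn=0
Event 7 (Quinn +2): Quinn: 0 -> 2. State: Judy=6, Peggy=13, Quinn=2
Event 8 (Peggy -> Judy, 6): Peggy: 13 -> 7, Judy: 6 -> 12. State: Judy=12, Peggy=7, Quinn=2
Event 9 (Judy +4): Judy: 12 -> 16. State: Judy=16, Peggy=7, Quinn=2

Quinn's final count: 2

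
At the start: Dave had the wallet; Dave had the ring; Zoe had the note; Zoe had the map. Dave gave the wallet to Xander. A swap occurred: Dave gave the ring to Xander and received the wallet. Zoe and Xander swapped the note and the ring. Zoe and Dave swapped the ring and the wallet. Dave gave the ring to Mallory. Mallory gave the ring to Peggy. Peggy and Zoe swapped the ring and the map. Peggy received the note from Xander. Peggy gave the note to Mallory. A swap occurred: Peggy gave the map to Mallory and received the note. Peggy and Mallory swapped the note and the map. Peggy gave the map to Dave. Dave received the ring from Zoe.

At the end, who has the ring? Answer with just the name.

Tracking all object holders:
Start: wallet:Dave, ring:Dave, note:Zoe, map:Zoe
Event 1 (give wallet: Dave -> Xander). State: wallet:Xander, ring:Dave, note:Zoe, map:Zoe
Event 2 (swap ring<->wallet: now ring:Xander, wallet:Dave). State: wallet:Dave, ring:Xander, note:Zoe, map:Zoe
Event 3 (swap note<->ring: now note:Xander, ring:Zoe). State: wallet:Dave, ring:Zoe, note:Xander, map:Zoe
Event 4 (swap ring<->wallet: now ring:Dave, wallet:Zoe). State: wallet:Zoe, ring:Dave, note:Xander, map:Zoe
Event 5 (give ring: Dave -> Mallory). State: wallet:Zoe, ring:Mallory, note:Xander, map:Zoe
Event 6 (give ring: Mallory -> Peggy). State: wallet:Zoe, ring:Peggy, note:Xander, map:Zoe
Event 7 (swap ring<->map: now ring:Zoe, map:Peggy). State: wallet:Zoe, ring:Zoe, note:Xander, map:Peggy
Event 8 (give note: Xander -> Peggy). State: wallet:Zoe, ring:Zoe, note:Peggy, map:Peggy
Event 9 (give note: Peggy -> Mallory). State: wallet:Zoe, ring:Zoe, note:Mallory, map:Peggy
Event 10 (swap map<->note: now map:Mallory, note:Peggy). State: wallet:Zoe, ring:Zoe, note:Peggy, map:Mallory
Event 11 (swap note<->map: now note:Mallory, map:Peggy). State: wallet:Zoe, ring:Zoe, note:Mallory, map:Peggy
Event 12 (give map: Peggy -> Dave). State: wallet:Zoe, ring:Zoe, note:Mallory, map:Dave
Event 13 (give ring: Zoe -> Dave). State: wallet:Zoe, ring:Dave, note:Mallory, map:Dave

Final state: wallet:Zoe, ring:Dave, note:Mallory, map:Dave
The ring is held by Dave.

Answer: Dave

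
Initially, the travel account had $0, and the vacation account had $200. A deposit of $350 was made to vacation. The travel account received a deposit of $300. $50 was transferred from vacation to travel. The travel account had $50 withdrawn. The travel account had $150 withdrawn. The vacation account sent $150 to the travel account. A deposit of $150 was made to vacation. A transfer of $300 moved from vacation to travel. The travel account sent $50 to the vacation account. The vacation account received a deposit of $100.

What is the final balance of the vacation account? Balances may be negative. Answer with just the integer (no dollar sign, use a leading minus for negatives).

Answer: 350

Derivation:
Tracking account balances step by step:
Start: travel=0, vacation=200
Event 1 (deposit 350 to vacation): vacation: 200 + 350 = 550. Balances: travel=0, vacation=550
Event 2 (deposit 300 to travel): travel: 0 + 300 = 300. Balances: travel=300, vacation=550
Event 3 (transfer 50 vacation -> travel): vacation: 550 - 50 = 500, travel: 300 + 50 = 350. Balances: travel=350, vacation=500
Event 4 (withdraw 50 from travel): travel: 350 - 50 = 300. Balances: travel=300, vacation=500
Event 5 (withdraw 150 from travel): travel: 300 - 150 = 150. Balances: travel=150, vacation=500
Event 6 (transfer 150 vacation -> travel): vacation: 500 - 150 = 350, travel: 150 + 150 = 300. Balances: travel=300, vacation=350
Event 7 (deposit 150 to vacation): vacation: 350 + 150 = 500. Balances: travel=300, vacation=500
Event 8 (transfer 300 vacation -> travel): vacation: 500 - 300 = 200, travel: 300 + 300 = 600. Balances: travel=600, vacation=200
Event 9 (transfer 50 travel -> vacation): travel: 600 - 50 = 550, vacation: 200 + 50 = 250. Balances: travel=550, vacation=250
Event 10 (deposit 100 to vacation): vacation: 250 + 100 = 350. Balances: travel=550, vacation=350

Final balance of vacation: 350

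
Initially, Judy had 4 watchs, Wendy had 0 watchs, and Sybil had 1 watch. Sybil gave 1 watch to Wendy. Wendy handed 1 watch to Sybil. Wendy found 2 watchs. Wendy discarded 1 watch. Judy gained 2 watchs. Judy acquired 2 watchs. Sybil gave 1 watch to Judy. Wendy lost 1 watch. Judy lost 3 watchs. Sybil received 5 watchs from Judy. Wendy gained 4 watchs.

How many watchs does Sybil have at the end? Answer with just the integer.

Tracking counts step by step:
Start: Judy=4, Wendy=0, Sybil=1
Event 1 (Sybil -> Wendy, 1): Sybil: 1 -> 0, Wendy: 0 -> 1. State: Judy=4, Wendy=1, Sybil=0
Event 2 (Wendy -> Sybil, 1): Wendy: 1 -> 0, Sybil: 0 -> 1. State: Judy=4, Wendy=0, Sybil=1
Event 3 (Wendy +2): Wendy: 0 -> 2. State: Judy=4, Wendy=2, Sybil=1
Event 4 (Wendy -1): Wendy: 2 -> 1. State: Judy=4, Wendy=1, Sybil=1
Event 5 (Judy +2): Judy: 4 -> 6. State: Judy=6, Wendy=1, Sybil=1
Event 6 (Judy +2): Judy: 6 -> 8. State: Judy=8, Wendy=1, Sybil=1
Event 7 (Sybil -> Judy, 1): Sybil: 1 -> 0, Judy: 8 -> 9. State: Judy=9, Wendy=1, Sybil=0
Event 8 (Wendy -1): Wendy: 1 -> 0. State: Judy=9, Wendy=0, Sybil=0
Event 9 (Judy -3): Judy: 9 -> 6. State: Judy=6, Wendy=0, Sybil=0
Event 10 (Judy -> Sybil, 5): Judy: 6 -> 1, Sybil: 0 -> 5. State: Judy=1, Wendy=0, Sybil=5
Event 11 (Wendy +4): Wendy: 0 -> 4. State: Judy=1, Wendy=4, Sybil=5

Sybil's final count: 5

Answer: 5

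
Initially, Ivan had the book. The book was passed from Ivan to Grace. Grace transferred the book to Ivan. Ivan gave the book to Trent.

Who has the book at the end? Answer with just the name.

Answer: Trent

Derivation:
Tracking the book through each event:
Start: Ivan has the book.
After event 1: Grace has the book.
After event 2: Ivan has the book.
After event 3: Trent has the book.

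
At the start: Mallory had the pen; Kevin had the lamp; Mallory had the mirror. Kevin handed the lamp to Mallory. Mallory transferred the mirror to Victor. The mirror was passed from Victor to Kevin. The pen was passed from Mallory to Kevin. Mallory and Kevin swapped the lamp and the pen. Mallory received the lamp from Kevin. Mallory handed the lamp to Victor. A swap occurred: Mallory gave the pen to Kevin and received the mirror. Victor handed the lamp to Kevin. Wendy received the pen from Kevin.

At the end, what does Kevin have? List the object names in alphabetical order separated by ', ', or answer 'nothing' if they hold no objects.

Tracking all object holders:
Start: pen:Mallory, lamp:Kevin, mirror:Mallory
Event 1 (give lamp: Kevin -> Mallory). State: pen:Mallory, lamp:Mallory, mirror:Mallory
Event 2 (give mirror: Mallory -> Victor). State: pen:Mallory, lamp:Mallory, mirror:Victor
Event 3 (give mirror: Victor -> Kevin). State: pen:Mallory, lamp:Mallory, mirror:Kevin
Event 4 (give pen: Mallory -> Kevin). State: pen:Kevin, lamp:Mallory, mirror:Kevin
Event 5 (swap lamp<->pen: now lamp:Kevin, pen:Mallory). State: pen:Mallory, lamp:Kevin, mirror:Kevin
Event 6 (give lamp: Kevin -> Mallory). State: pen:Mallory, lamp:Mallory, mirror:Kevin
Event 7 (give lamp: Mallory -> Victor). State: pen:Mallory, lamp:Victor, mirror:Kevin
Event 8 (swap pen<->mirror: now pen:Kevin, mirror:Mallory). State: pen:Kevin, lamp:Victor, mirror:Mallory
Event 9 (give lamp: Victor -> Kevin). State: pen:Kevin, lamp:Kevin, mirror:Mallory
Event 10 (give pen: Kevin -> Wendy). State: pen:Wendy, lamp:Kevin, mirror:Mallory

Final state: pen:Wendy, lamp:Kevin, mirror:Mallory
Kevin holds: lamp.

Answer: lamp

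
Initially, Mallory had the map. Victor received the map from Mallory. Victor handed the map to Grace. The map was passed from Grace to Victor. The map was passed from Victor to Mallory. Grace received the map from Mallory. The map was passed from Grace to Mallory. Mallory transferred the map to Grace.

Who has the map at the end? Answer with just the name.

Tracking the map through each event:
Start: Mallory has the map.
After event 1: Victor has the map.
After event 2: Grace has the map.
After event 3: Victor has the map.
After event 4: Mallory has the map.
After event 5: Grace has the map.
After event 6: Mallory has the map.
After event 7: Grace has the map.

Answer: Grace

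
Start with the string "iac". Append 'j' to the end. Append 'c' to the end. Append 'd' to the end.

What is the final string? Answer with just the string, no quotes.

Applying each edit step by step:
Start: "iac"
Op 1 (append 'j'): "iac" -> "iacj"
Op 2 (append 'c'): "iacj" -> "iacjc"
Op 3 (append 'd'): "iacjc" -> "iacjcd"

Answer: iacjcd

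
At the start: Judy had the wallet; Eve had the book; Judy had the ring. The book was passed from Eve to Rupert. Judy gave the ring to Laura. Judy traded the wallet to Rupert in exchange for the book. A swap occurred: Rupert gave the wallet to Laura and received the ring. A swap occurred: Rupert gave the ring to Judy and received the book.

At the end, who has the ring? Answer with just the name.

Tracking all object holders:
Start: wallet:Judy, book:Eve, ring:Judy
Event 1 (give book: Eve -> Rupert). State: wallet:Judy, book:Rupert, ring:Judy
Event 2 (give ring: Judy -> Laura). State: wallet:Judy, book:Rupert, ring:Laura
Event 3 (swap wallet<->book: now wallet:Rupert, book:Judy). State: wallet:Rupert, book:Judy, ring:Laura
Event 4 (swap wallet<->ring: now wallet:Laura, ring:Rupert). State: wallet:Laura, book:Judy, ring:Rupert
Event 5 (swap ring<->book: now ring:Judy, book:Rupert). State: wallet:Laura, book:Rupert, ring:Judy

Final state: wallet:Laura, book:Rupert, ring:Judy
The ring is held by Judy.

Answer: Judy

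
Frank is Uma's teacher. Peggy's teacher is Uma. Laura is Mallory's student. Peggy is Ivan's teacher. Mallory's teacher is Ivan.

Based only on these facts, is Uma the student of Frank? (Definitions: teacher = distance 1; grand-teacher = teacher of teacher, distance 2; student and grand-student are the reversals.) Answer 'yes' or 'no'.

Answer: yes

Derivation:
Reconstructing the teacher chain from the given facts:
  Frank -> Uma -> Peggy -> Ivan -> Mallory -> Laura
(each arrow means 'teacher of the next')
Positions in the chain (0 = top):
  position of Frank: 0
  position of Uma: 1
  position of Peggy: 2
  position of Ivan: 3
  position of Mallory: 4
  position of Laura: 5

Uma is at position 1, Frank is at position 0; signed distance (j - i) = -1.
'student' requires j - i = -1. Actual distance is -1, so the relation HOLDS.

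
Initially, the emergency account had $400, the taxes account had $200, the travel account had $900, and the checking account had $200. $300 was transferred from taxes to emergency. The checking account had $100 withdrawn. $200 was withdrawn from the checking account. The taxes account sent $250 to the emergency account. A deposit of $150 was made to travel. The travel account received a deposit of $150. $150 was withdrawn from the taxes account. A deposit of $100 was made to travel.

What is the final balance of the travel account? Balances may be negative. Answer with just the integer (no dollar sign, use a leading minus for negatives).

Tracking account balances step by step:
Start: emergency=400, taxes=200, travel=900, checking=200
Event 1 (transfer 300 taxes -> emergency): taxes: 200 - 300 = -100, emergency: 400 + 300 = 700. Balances: emergency=700, taxes=-100, travel=900, checking=200
Event 2 (withdraw 100 from checking): checking: 200 - 100 = 100. Balances: emergency=700, taxes=-100, travel=900, checking=100
Event 3 (withdraw 200 from checking): checking: 100 - 200 = -100. Balances: emergency=700, taxes=-100, travel=900, checking=-100
Event 4 (transfer 250 taxes -> emergency): taxes: -100 - 250 = -350, emergency: 700 + 250 = 950. Balances: emergency=950, taxes=-350, travel=900, checking=-100
Event 5 (deposit 150 to travel): travel: 900 + 150 = 1050. Balances: emergency=950, taxes=-350, travel=1050, checking=-100
Event 6 (deposit 150 to travel): travel: 1050 + 150 = 1200. Balances: emergency=950, taxes=-350, travel=1200, checking=-100
Event 7 (withdraw 150 from taxes): taxes: -350 - 150 = -500. Balances: emergency=950, taxes=-500, travel=1200, checking=-100
Event 8 (deposit 100 to travel): travel: 1200 + 100 = 1300. Balances: emergency=950, taxes=-500, travel=1300, checking=-100

Final balance of travel: 1300

Answer: 1300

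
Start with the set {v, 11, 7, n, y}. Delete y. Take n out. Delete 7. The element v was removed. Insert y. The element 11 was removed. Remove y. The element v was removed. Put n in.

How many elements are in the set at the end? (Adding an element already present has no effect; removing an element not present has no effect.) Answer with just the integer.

Tracking the set through each operation:
Start: {11, 7, n, v, y}
Event 1 (remove y): removed. Set: {11, 7, n, v}
Event 2 (remove n): removed. Set: {11, 7, v}
Event 3 (remove 7): removed. Set: {11, v}
Event 4 (remove v): removed. Set: {11}
Event 5 (add y): added. Set: {11, y}
Event 6 (remove 11): removed. Set: {y}
Event 7 (remove y): removed. Set: {}
Event 8 (remove v): not present, no change. Set: {}
Event 9 (add n): added. Set: {n}

Final set: {n} (size 1)

Answer: 1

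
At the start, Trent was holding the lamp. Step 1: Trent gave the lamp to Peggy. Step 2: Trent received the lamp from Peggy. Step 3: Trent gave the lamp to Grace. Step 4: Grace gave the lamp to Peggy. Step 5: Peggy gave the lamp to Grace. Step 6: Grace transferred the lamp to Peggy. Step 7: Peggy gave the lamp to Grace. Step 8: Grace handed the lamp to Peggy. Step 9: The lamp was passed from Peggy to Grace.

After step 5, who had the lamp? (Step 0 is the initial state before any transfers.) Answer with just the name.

Answer: Grace

Derivation:
Tracking the lamp holder through step 5:
After step 0 (start): Trent
After step 1: Peggy
After step 2: Trent
After step 3: Grace
After step 4: Peggy
After step 5: Grace

At step 5, the holder is Grace.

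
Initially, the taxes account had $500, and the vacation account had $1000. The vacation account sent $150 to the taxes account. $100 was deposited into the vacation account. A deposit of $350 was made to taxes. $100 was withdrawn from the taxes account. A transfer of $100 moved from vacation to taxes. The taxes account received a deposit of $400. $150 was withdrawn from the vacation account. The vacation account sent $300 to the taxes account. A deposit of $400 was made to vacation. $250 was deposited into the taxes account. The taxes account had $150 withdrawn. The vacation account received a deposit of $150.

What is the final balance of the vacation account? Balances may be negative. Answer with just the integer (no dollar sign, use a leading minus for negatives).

Tracking account balances step by step:
Start: taxes=500, vacation=1000
Event 1 (transfer 150 vacation -> taxes): vacation: 1000 - 150 = 850, taxes: 500 + 150 = 650. Balances: taxes=650, vacation=850
Event 2 (deposit 100 to vacation): vacation: 850 + 100 = 950. Balances: taxes=650, vacation=950
Event 3 (deposit 350 to taxes): taxes: 650 + 350 = 1000. Balances: taxes=1000, vacation=950
Event 4 (withdraw 100 from taxes): taxes: 1000 - 100 = 900. Balances: taxes=900, vacation=950
Event 5 (transfer 100 vacation -> taxes): vacation: 950 - 100 = 850, taxes: 900 + 100 = 1000. Balances: taxes=1000, vacation=850
Event 6 (deposit 400 to taxes): taxes: 1000 + 400 = 1400. Balances: taxes=1400, vacation=850
Event 7 (withdraw 150 from vacation): vacation: 850 - 150 = 700. Balances: taxes=1400, vacation=700
Event 8 (transfer 300 vacation -> taxes): vacation: 700 - 300 = 400, taxes: 1400 + 300 = 1700. Balances: taxes=1700, vacation=400
Event 9 (deposit 400 to vacation): vacation: 400 + 400 = 800. Balances: taxes=1700, vacation=800
Event 10 (deposit 250 to taxes): taxes: 1700 + 250 = 1950. Balances: taxes=1950, vacation=800
Event 11 (withdraw 150 from taxes): taxes: 1950 - 150 = 1800. Balances: taxes=1800, vacation=800
Event 12 (deposit 150 to vacation): vacation: 800 + 150 = 950. Balances: taxes=1800, vacation=950

Final balance of vacation: 950

Answer: 950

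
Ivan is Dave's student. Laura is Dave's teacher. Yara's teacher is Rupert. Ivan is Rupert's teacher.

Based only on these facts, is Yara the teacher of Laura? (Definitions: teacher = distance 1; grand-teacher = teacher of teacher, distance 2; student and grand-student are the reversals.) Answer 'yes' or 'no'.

Reconstructing the teacher chain from the given facts:
  Laura -> Dave -> Ivan -> Rupert -> Yara
(each arrow means 'teacher of the next')
Positions in the chain (0 = top):
  position of Laura: 0
  position of Dave: 1
  position of Ivan: 2
  position of Rupert: 3
  position of Yara: 4

Yara is at position 4, Laura is at position 0; signed distance (j - i) = -4.
'teacher' requires j - i = 1. Actual distance is -4, so the relation does NOT hold.

Answer: no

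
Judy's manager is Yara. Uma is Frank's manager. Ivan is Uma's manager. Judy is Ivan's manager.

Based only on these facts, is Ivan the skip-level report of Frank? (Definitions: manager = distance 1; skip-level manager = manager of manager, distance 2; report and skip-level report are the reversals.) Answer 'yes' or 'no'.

Answer: no

Derivation:
Reconstructing the manager chain from the given facts:
  Yara -> Judy -> Ivan -> Uma -> Frank
(each arrow means 'manager of the next')
Positions in the chain (0 = top):
  position of Yara: 0
  position of Judy: 1
  position of Ivan: 2
  position of Uma: 3
  position of Frank: 4

Ivan is at position 2, Frank is at position 4; signed distance (j - i) = 2.
'skip-level report' requires j - i = -2. Actual distance is 2, so the relation does NOT hold.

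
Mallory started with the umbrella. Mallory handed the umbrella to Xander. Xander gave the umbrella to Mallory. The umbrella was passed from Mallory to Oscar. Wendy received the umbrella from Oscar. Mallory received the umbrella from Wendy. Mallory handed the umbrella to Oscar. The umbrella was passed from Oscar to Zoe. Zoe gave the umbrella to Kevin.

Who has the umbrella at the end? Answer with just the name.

Answer: Kevin

Derivation:
Tracking the umbrella through each event:
Start: Mallory has the umbrella.
After event 1: Xander has the umbrella.
After event 2: Mallory has the umbrella.
After event 3: Oscar has the umbrella.
After event 4: Wendy has the umbrella.
After event 5: Mallory has the umbrella.
After event 6: Oscar has the umbrella.
After event 7: Zoe has the umbrella.
After event 8: Kevin has the umbrella.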